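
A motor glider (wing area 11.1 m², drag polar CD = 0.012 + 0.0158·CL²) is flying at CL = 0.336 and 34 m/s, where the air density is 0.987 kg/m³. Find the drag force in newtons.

D = 87.3 N

CD = 0.012 + 0.0158 × 0.336² = 0.01378
D = ½ρv²S·CD = ½ × 0.987 × 34² × 11.1 × 0.01378 = 87.3 N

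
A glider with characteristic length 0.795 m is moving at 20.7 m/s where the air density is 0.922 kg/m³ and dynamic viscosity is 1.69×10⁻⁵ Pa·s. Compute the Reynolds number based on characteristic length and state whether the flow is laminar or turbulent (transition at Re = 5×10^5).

Re = ρ·v·c/μ = 0.922 × 20.7 × 0.795 / (1.69×10⁻⁵) = 8.98×10^5
Since 8.98×10^5 > 5×10^5, the flow is turbulent.

Re = 8.98×10^5 (turbulent)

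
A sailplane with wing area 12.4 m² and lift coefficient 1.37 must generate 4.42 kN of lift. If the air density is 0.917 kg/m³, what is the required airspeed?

v = 23.8 m/s

L = ½ρv²S·CL ⇒ v = √(2L/(ρ·S·CL))
v = √(2 × 4420 / (0.917 × 12.4 × 1.37)) = √567.5 = 23.8 m/s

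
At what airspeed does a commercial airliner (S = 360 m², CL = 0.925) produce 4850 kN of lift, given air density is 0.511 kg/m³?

v = 239 m/s

L = ½ρv²S·CL ⇒ v = √(2L/(ρ·S·CL))
v = √(2 × 4.85×10^6 / (0.511 × 360 × 0.925)) = √57000 = 239 m/s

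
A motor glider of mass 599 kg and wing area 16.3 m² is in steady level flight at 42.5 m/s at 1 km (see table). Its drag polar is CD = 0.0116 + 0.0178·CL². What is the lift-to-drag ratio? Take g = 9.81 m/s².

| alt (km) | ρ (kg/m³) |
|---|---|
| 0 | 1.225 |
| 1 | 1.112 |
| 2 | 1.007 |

L/D = 25.8

At 1 km, from the table: ρ = 1.112 kg/m³.
Level flight ⇒ L = W = m·g = 599 × 9.81 = 5876.2 N.
q = ½ρv² = ½ × 1.112 × 42.5² = 1004 Pa.
Required CL = L/(qS) = 5876.2/(1004·16.3) = 0.359.
CD = 0.0116 + 0.0178 × 0.359² = 0.01389.
L/D = CL/CD = 0.359 / 0.01389 = 25.8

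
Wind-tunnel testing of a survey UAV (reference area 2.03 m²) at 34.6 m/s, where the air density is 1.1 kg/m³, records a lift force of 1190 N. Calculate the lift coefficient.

CL = 0.89

From L = ½ρv²S·CL, rearranging gives CL = 2L/(ρv²S).
CL = 2 × 1190 / (1.1 × 34.6² × 2.03) = 0.89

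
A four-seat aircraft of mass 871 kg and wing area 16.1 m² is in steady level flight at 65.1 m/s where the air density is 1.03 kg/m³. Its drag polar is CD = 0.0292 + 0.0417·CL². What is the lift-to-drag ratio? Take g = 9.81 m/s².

In steady level flight, lift balances weight: W = mg = 871 × 9.81 = 8544.5 N.
q = ½ρv² = ½ × 1.03 × 65.1² = 2183 Pa.
CL = 2W/(ρv²S) = 2×8544.5/(1.03×65.1²×16.1) = 0.2432.
CD = 0.0292 + 0.0417 × 0.2432² = 0.03167.
L/D = CL/CD = 0.2432 / 0.03167 = 7.68

L/D = 7.68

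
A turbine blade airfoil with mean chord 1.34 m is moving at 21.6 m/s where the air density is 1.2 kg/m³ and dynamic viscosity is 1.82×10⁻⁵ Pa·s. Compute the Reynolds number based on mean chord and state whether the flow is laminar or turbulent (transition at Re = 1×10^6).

Re = 1.91×10^6 (turbulent)

Re = ρ·v·c/μ = 1.2 × 21.6 × 1.34 / (1.82×10⁻⁵) = 1.91×10^6
Since 1.91×10^6 > 1×10^6, the flow is turbulent.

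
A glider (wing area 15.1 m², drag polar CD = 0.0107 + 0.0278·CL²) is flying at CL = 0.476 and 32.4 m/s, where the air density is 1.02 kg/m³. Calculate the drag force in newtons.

CD = 0.0107 + 0.0278 × 0.476² = 0.017
D = ½ρv²S·CD = ½ × 1.02 × 32.4² × 15.1 × 0.017 = 137 N

D = 137 N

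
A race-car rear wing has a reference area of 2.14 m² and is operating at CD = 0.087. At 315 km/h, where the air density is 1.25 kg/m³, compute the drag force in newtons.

D = 891 N

Convert speed: v = 315 km/h ÷ 3.6 = 87.5 m/s.
Dynamic pressure q = ½ρv² = ½ × 1.25 × 87.5² = 4785 Pa.
D = q·S·CD = 4785 × 2.14 × 0.087 = 891 N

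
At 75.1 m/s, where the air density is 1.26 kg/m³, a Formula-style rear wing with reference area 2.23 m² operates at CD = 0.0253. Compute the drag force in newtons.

D = 200 N

D = ½ρv²S·CD = ½ × 1.26 × 75.1² × 2.23 × 0.0253 = 200 N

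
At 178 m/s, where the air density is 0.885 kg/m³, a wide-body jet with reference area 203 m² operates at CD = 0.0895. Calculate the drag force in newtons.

Dynamic pressure q = ½ρv² = ½ × 0.885 × 178² = 14020 Pa.
D = q·S·CD = 14020 × 203 × 0.0895 = 2.55×10^5 N ≈ 255 kN

D = 2.55×10^5 N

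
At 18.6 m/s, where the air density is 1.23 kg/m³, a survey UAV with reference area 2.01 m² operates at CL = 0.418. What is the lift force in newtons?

L = 179 N

L = ½ρv²S·CL = ½ × 1.23 × 18.6² × 2.01 × 0.418 = 179 N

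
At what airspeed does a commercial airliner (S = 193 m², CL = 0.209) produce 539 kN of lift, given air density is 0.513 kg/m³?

L = ½ρv²S·CL ⇒ v = √(2L/(ρ·S·CL))
v = √(2 × 5.39×10^5 / (0.513 × 193 × 0.209)) = √52100 = 228 m/s

v = 228 m/s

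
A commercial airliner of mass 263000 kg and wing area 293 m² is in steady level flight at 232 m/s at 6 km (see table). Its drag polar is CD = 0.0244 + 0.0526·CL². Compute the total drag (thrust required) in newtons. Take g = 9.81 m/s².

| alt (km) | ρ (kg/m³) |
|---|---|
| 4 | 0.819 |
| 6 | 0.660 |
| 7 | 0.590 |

D = 1.94×10^5 N

At 6 km, from the table: ρ = 0.660 kg/m³.
Weight W = mg = 263000 × 9.81 = 2.58×10^6 N; in level flight L = W.
q = ½ρv² = ½ × 0.66 × 232² = 17760 Pa.
CL = 2W/(ρv²S) = 2×2.58×10^6/(0.66×232²×293) = 0.4958.
CD = 0.0244 + 0.0526 × 0.4958² = 0.03733.
D = q·S·CD = 17760 × 293 × 0.03733 = 1.943×10^5 N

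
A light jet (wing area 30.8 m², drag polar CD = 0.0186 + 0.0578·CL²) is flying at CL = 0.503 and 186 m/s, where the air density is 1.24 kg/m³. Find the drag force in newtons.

CD = 0.0186 + 0.0578 × 0.503² = 0.03322
D = ½ρv²S·CD = ½ × 1.24 × 186² × 30.8 × 0.03322 = 21900 N

D = 21900 N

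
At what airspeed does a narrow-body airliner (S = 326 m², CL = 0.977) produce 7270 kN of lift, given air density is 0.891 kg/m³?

v = 226 m/s

L = ½ρv²S·CL ⇒ v = √(2L/(ρ·S·CL))
v = √(2 × 7.27×10^6 / (0.891 × 326 × 0.977)) = √51240 = 226 m/s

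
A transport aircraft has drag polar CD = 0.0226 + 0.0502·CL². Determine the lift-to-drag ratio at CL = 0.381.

CD = 0.0226 + 0.0502 × 0.381² = 0.02989
L/D = CL/CD = 0.381 / 0.02989 = 12.7

L/D = 12.7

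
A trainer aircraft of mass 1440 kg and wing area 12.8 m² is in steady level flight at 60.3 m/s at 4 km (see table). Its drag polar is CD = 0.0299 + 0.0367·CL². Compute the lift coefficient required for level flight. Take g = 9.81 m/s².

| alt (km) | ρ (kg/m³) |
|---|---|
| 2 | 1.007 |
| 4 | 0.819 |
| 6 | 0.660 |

CL = 0.741

At 4 km, from the table: ρ = 0.819 kg/m³.
Weight W = mg = 1440 × 9.81 = 14126 N; in level flight L = W.
Dynamic pressure q = 0.5 × 0.819 × 60.3² = 1489 Pa.
Required CL = L/(qS) = 14126/(1489·12.8) = 0.7412.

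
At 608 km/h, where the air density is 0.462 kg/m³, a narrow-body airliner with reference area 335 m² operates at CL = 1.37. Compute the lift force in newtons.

L = 3.02×10^6 N

Convert speed: v = 608 km/h ÷ 3.6 = 168.9 m/s.
Dynamic pressure q = ½ρv² = ½ × 0.462 × 168.9² = 6589 Pa.
L = q·S·CL = 6589 × 335 × 1.37 = 3.02×10^6 N ≈ 3020 kN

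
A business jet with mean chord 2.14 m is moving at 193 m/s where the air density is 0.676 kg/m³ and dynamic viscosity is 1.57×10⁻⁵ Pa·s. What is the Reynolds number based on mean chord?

Re = ρ·v·c/μ = 0.676 × 193 × 2.14 / (1.57×10⁻⁵) = 1.78×10^7

Re = 1.78×10^7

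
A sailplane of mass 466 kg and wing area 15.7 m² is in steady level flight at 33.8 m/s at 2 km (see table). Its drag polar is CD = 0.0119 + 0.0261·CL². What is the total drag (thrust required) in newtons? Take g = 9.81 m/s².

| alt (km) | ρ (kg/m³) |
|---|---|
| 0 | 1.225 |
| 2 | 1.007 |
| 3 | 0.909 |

D = 168 N

At 2 km, from the table: ρ = 1.007 kg/m³.
Level flight ⇒ L = W = m·g = 466 × 9.81 = 4571.5 N.
q = ½ρv² = ½ × 1.007 × 33.8² = 575.2 Pa.
CL = 2W/(ρv²S) = 2×4571.5/(1.007×33.8²×15.7) = 0.5062.
CD = 0.0119 + 0.0261 × 0.5062² = 0.01859.
D = q·S·CD = 575.2 × 15.7 × 0.01859 = 167.9 N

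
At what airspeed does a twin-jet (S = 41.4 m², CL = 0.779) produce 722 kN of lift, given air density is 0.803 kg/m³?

v = 236 m/s

L = ½ρv²S·CL ⇒ v = √(2L/(ρ·S·CL))
v = √(2 × 7.22×10^5 / (0.803 × 41.4 × 0.779)) = √55760 = 236 m/s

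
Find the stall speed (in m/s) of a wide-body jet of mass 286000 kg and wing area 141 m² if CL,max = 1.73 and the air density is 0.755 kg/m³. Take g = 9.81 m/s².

V_stall = 175 m/s

Stall occurs when L = W at CL,max. W = mg = 286000 × 9.81 = 2.806×10^6 N.
V_stall = √(2W/(ρ·S·CL,max)) = √(2 × 2.806×10^6 / (0.755 × 141 × 1.73))
V_stall = √30470 = 175 m/s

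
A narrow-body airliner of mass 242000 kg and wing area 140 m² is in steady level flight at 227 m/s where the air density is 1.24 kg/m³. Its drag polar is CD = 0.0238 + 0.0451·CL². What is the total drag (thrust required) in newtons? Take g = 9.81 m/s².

Weight W = mg = 242000 × 9.81 = 2.374×10^6 N; in level flight L = W.
q = ½ρv² = ½ × 1.24 × 227² = 31950 Pa.
CL = W/(q·S) = 2.374×10^6 / (31950 × 140) = 0.5308.
CD = 0.0238 + 0.0451 × 0.5308² = 0.03651.
D = q·S·CD = 31950 × 140 × 0.03651 = 1.633×10^5 N

D = 1.63×10^5 N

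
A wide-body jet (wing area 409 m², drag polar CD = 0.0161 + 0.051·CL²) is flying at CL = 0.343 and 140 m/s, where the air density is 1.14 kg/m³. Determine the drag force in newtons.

CD = 0.0161 + 0.051 × 0.343² = 0.0221
D = ½ρv²S·CD = ½ × 1.14 × 140² × 409 × 0.0221 = 1.01×10^5 N

D = 1.01×10^5 N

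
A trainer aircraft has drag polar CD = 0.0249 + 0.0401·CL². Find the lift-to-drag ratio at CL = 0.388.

CD = 0.0249 + 0.0401 × 0.388² = 0.03094
L/D = CL/CD = 0.388 / 0.03094 = 12.5

L/D = 12.5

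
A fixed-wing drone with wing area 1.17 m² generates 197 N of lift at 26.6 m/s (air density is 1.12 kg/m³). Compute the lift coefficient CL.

From L = ½ρv²S·CL, rearranging gives CL = 2L/(ρv²S).
CL = 2 × 197 / (1.12 × 26.6² × 1.17) = 0.425

CL = 0.425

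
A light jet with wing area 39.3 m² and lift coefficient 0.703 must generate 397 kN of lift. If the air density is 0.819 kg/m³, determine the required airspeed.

L = ½ρv²S·CL ⇒ v = √(2L/(ρ·S·CL))
v = √(2 × 3.97×10^5 / (0.819 × 39.3 × 0.703)) = √35090 = 187 m/s

v = 187 m/s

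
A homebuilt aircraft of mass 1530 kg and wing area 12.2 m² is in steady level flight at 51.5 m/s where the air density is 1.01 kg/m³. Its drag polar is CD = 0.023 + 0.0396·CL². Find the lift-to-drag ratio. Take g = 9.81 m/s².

Level flight ⇒ L = W = m·g = 1530 × 9.81 = 15009 N.
Dynamic pressure q = 0.5 × 1.01 × 51.5² = 1339 Pa.
CL = 2W/(ρv²S) = 2×15009/(1.01×51.5²×12.2) = 0.9185.
CD = 0.023 + 0.0396 × 0.9185² = 0.05641.
L/D = CL/CD = 0.9185 / 0.05641 = 16.3

L/D = 16.3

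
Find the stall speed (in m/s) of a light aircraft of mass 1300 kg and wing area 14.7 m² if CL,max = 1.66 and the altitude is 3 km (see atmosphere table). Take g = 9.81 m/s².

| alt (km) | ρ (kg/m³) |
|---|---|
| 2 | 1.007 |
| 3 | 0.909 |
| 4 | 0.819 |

V_stall = 33.9 m/s

At 3 km, from the table: ρ = 0.909 kg/m³.
Stall occurs when L = W at CL,max. W = mg = 1300 × 9.81 = 12750 N.
From L = ½ρV²S·CL,max = W: V_stall = √(2W/(ρSCL,max)) = √(2·12750/(0.909·14.7·1.66))
V_stall = √1150 = 33.9 m/s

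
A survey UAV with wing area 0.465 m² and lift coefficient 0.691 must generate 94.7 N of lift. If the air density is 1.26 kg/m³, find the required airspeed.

v = 21.6 m/s

L = ½ρv²S·CL ⇒ v = √(2L/(ρ·S·CL))
v = √(2 × 94.7 / (1.26 × 0.465 × 0.691)) = √467.8 = 21.6 m/s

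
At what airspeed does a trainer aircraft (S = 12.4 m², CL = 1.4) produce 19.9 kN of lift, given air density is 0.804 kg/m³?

L = ½ρv²S·CL ⇒ v = √(2L/(ρ·S·CL))
v = √(2 × 19900 / (0.804 × 12.4 × 1.4)) = √2852 = 53.4 m/s

v = 53.4 m/s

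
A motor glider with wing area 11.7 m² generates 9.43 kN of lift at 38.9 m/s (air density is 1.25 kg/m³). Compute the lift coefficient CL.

From L = ½ρv²S·CL, rearranging gives CL = 2L/(ρv²S).
CL = 2 × 9430 / (1.25 × 38.9² × 11.7) = 0.852

CL = 0.852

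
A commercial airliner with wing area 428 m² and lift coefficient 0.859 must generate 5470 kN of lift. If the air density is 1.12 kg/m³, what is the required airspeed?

L = ½ρv²S·CL ⇒ v = √(2L/(ρ·S·CL))
v = √(2 × 5.47×10^6 / (1.12 × 428 × 0.859)) = √26570 = 163 m/s

v = 163 m/s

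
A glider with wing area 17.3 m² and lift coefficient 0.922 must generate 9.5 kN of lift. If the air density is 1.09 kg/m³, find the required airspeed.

L = ½ρv²S·CL ⇒ v = √(2L/(ρ·S·CL))
v = √(2 × 9500 / (1.09 × 17.3 × 0.922)) = √1093 = 33.1 m/s

v = 33.1 m/s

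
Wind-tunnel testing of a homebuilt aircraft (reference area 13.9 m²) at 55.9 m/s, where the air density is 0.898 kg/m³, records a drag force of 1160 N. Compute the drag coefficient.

From D = ½ρv²S·CD, rearranging gives CD = 2D/(ρv²S).
CD = 2 × 1160 / (0.898 × 55.9² × 13.9) = 0.0595

CD = 0.0595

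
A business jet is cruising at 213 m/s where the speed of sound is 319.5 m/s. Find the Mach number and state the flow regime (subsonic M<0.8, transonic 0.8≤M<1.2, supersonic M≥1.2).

M = v/a = 213 / 319.5 = 0.667
M = 0.667 → subsonic.

M = 0.667 (subsonic)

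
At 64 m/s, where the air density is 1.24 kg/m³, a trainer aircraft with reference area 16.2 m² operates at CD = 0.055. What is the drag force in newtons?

D = 2260 N

Dynamic pressure q = ½ρv² = ½ × 1.24 × 64² = 2540 Pa.
D = q·S·CD = 2540 × 16.2 × 0.055 = 2260 N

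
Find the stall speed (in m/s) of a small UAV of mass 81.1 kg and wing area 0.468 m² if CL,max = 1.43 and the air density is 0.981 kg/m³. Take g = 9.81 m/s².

V_stall = 49.2 m/s

Stall occurs when L = W at CL,max. W = mg = 81.1 × 9.81 = 795.6 N.
From L = ½ρV²S·CL,max = W: V_stall = √(2W/(ρSCL,max)) = √(2·795.6/(0.981·0.468·1.43))
V_stall = √2424 = 49.2 m/s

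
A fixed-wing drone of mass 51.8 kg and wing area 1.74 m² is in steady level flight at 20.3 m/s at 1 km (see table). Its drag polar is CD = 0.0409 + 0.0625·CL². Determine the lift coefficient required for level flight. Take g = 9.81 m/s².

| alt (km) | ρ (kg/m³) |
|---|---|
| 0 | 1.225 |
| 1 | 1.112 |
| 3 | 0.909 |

At 1 km, from the table: ρ = 1.112 kg/m³.
Level flight ⇒ L = W = m·g = 51.8 × 9.81 = 508.16 N.
q = ½ρv² = ½ × 1.112 × 20.3² = 229.1 Pa.
CL = W/(q·S) = 508.16 / (229.1 × 1.74) = 1.275.

CL = 1.27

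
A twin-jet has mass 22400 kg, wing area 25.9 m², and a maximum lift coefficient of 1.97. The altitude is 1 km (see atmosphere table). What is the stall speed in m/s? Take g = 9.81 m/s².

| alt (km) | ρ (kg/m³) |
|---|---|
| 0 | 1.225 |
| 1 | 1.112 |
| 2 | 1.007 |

At 1 km, from the table: ρ = 1.112 kg/m³.
Weight W = mg = 22400 × 9.81 = 2.197×10^5 N.
V_stall = √(2W/(ρ·S·CL,max)) = √(2 × 2.197×10^5 / (1.112 × 25.9 × 1.97))
V_stall = √7746 = 88 m/s

V_stall = 88 m/s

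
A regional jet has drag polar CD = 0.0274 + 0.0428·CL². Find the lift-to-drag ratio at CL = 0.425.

CD = 0.0274 + 0.0428 × 0.425² = 0.03513
L/D = CL/CD = 0.425 / 0.03513 = 12.1

L/D = 12.1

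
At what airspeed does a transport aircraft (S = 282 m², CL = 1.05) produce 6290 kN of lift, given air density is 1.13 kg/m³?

v = 194 m/s

L = ½ρv²S·CL ⇒ v = √(2L/(ρ·S·CL))
v = √(2 × 6.29×10^6 / (1.13 × 282 × 1.05)) = √37600 = 194 m/s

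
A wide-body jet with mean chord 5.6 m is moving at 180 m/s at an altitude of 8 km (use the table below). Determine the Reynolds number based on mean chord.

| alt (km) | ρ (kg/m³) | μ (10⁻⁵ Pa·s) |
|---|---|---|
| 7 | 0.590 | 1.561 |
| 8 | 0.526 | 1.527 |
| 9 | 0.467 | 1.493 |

At 8 km, from the table: ρ = 0.526 kg/m³, μ = 1.527×10⁻⁵ Pa·s.
Re = ρ·v·c/μ = 0.526 × 180 × 5.6 / (1.527×10⁻⁵) = 3.47×10^7

Re = 3.47×10^7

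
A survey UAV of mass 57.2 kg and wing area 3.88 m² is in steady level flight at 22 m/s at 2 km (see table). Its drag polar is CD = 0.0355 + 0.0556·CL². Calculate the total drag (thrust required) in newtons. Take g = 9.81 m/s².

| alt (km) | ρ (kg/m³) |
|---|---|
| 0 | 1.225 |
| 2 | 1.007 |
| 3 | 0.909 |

D = 52.1 N

At 2 km, from the table: ρ = 1.007 kg/m³.
Weight W = mg = 57.2 × 9.81 = 561.13 N; in level flight L = W.
q = ½ρv² = ½ × 1.007 × 22² = 243.7 Pa.
CL = W/(q·S) = 561.13 / (243.7 × 3.88) = 0.5935.
CD = 0.0355 + 0.0556 × 0.5935² = 0.05508.
D = q·S·CD = 243.7 × 3.88 × 0.05508 = 52.08 N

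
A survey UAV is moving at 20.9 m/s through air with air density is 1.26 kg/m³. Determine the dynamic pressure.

q = ½ρv² = ½ × 1.26 × 20.9² = 275 Pa

q = 275 Pa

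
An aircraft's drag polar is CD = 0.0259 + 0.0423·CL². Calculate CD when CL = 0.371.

CD = 0.0259 + 0.0423 × 0.371² = 0.0259 + 0.005822 = 0.0317

CD = 0.0317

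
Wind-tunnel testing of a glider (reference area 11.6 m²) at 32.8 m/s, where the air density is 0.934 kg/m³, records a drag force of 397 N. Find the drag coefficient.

CD = 0.0681

From D = ½ρv²S·CD, rearranging gives CD = 2D/(ρv²S).
CD = 2 × 397 / (0.934 × 32.8² × 11.6) = 0.0681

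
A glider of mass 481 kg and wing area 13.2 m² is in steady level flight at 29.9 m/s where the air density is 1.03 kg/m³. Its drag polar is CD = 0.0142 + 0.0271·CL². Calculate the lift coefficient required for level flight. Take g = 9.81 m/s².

CL = 0.776

In steady level flight, lift balances weight: W = mg = 481 × 9.81 = 4718.6 N.
Dynamic pressure q = 0.5 × 1.03 × 29.9² = 460.4 Pa.
CL = W/(q·S) = 4718.6 / (460.4 × 13.2) = 0.7764.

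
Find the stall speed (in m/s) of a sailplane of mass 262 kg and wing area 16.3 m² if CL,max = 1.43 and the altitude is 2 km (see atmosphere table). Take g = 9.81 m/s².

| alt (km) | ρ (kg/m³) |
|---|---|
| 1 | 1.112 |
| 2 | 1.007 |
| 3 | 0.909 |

V_stall = 14.8 m/s

At 2 km, from the table: ρ = 1.007 kg/m³.
At stall, lift equals weight: L = W = m·g = 262 × 9.81 = 2570 N.
From L = ½ρV²S·CL,max = W: V_stall = √(2W/(ρSCL,max)) = √(2·2570/(1.007·16.3·1.43))
V_stall = √219 = 14.8 m/s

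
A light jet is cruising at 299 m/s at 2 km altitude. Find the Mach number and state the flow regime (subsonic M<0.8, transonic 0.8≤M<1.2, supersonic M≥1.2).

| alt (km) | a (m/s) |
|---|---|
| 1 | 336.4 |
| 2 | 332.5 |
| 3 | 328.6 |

M = 0.899 (transonic)

At 2 km, from the table: a = 332.5 m/s.
M = v/a = 299 / 332.5 = 0.899
M = 0.899 → transonic.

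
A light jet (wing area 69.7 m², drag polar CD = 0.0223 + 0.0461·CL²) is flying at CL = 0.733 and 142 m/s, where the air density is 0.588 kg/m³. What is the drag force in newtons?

D = 19400 N

CD = 0.0223 + 0.0461 × 0.733² = 0.04707
D = ½ρv²S·CD = ½ × 0.588 × 142² × 69.7 × 0.04707 = 19400 N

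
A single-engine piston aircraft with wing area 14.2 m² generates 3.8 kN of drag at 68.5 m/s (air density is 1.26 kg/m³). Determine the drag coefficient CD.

From D = ½ρv²S·CD, rearranging gives CD = 2D/(ρv²S).
CD = 2 × 3800 / (1.26 × 68.5² × 14.2) = 0.0905

CD = 0.0905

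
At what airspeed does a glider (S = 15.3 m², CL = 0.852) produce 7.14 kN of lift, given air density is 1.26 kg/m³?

L = ½ρv²S·CL ⇒ v = √(2L/(ρ·S·CL))
v = √(2 × 7140 / (1.26 × 15.3 × 0.852)) = √869.4 = 29.5 m/s

v = 29.5 m/s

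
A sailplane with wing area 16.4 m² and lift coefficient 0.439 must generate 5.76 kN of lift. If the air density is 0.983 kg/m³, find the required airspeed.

v = 40.3 m/s

L = ½ρv²S·CL ⇒ v = √(2L/(ρ·S·CL))
v = √(2 × 5760 / (0.983 × 16.4 × 0.439)) = √1628 = 40.3 m/s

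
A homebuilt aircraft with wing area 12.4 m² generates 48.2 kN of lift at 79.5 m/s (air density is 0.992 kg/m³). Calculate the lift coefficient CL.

From L = ½ρv²S·CL, rearranging gives CL = 2L/(ρv²S).
CL = 2 × 48200 / (0.992 × 79.5² × 12.4) = 1.24

CL = 1.24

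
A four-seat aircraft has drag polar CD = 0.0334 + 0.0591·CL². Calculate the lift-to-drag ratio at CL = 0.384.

CD = 0.0334 + 0.0591 × 0.384² = 0.04211
L/D = CL/CD = 0.384 / 0.04211 = 9.12

L/D = 9.12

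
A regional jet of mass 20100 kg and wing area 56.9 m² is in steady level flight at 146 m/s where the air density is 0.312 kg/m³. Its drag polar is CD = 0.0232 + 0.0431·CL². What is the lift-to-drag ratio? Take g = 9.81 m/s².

L/D = 14.9

In steady level flight, lift balances weight: W = mg = 20100 × 9.81 = 1.9718×10^5 N.
q = ½ρv² = ½ × 0.312 × 146² = 3325 Pa.
CL = W/(q·S) = 1.9718×10^5 / (3325 × 56.9) = 1.042.
CD = 0.0232 + 0.0431 × 1.042² = 0.07001.
L/D = CL/CD = 1.042 / 0.07001 = 14.9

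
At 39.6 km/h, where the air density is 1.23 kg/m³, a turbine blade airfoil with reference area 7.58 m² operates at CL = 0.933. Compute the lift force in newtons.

L = 526 N

Convert speed: v = 39.6 km/h ÷ 3.6 = 11 m/s.
L = ½ρv²S·CL = ½ × 1.23 × 11² × 7.58 × 0.933 = 526 N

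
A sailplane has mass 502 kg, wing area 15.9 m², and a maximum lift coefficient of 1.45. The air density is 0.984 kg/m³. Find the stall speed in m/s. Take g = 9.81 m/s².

V_stall = 20.8 m/s

Weight W = mg = 502 × 9.81 = 4925 N.
From L = ½ρV²S·CL,max = W: V_stall = √(2W/(ρSCL,max)) = √(2·4925/(0.984·15.9·1.45))
V_stall = √434.2 = 20.8 m/s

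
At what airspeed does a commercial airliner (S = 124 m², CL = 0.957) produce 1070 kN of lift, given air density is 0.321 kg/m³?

L = ½ρv²S·CL ⇒ v = √(2L/(ρ·S·CL))
v = √(2 × 1.07×10^6 / (0.321 × 124 × 0.957)) = √56180 = 237 m/s

v = 237 m/s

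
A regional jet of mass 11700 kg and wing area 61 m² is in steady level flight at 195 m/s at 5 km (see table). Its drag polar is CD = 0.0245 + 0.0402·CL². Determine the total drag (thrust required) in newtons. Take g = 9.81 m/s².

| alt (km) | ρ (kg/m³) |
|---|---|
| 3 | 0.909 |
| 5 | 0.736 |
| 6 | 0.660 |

D = 21500 N

At 5 km, from the table: ρ = 0.736 kg/m³.
Weight W = mg = 11700 × 9.81 = 1.1478×10^5 N; in level flight L = W.
Dynamic pressure q = 0.5 × 0.736 × 195² = 13990 Pa.
CL = 2W/(ρv²S) = 2×1.1478×10^5/(0.736×195²×61) = 0.1345.
CD = 0.0245 + 0.0402 × 0.1345² = 0.02523.
D = q·S·CD = 13990 × 61 × 0.02523 = 21530 N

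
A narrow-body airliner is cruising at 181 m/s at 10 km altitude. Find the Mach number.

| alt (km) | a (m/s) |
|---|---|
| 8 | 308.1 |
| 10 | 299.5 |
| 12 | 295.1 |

At 10 km, from the table: a = 299.5 m/s.
M = v/a = 181 / 299.5 = 0.604

M = 0.604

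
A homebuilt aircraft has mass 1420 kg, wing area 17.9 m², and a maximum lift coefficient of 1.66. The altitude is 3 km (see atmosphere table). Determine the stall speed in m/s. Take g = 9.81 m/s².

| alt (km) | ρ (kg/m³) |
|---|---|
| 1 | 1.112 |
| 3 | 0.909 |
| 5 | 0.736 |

V_stall = 32.1 m/s

At 3 km, from the table: ρ = 0.909 kg/m³.
Weight W = mg = 1420 × 9.81 = 13930 N.
From L = ½ρV²S·CL,max = W: V_stall = √(2W/(ρSCL,max)) = √(2·13930/(0.909·17.9·1.66))
V_stall = √1031 = 32.1 m/s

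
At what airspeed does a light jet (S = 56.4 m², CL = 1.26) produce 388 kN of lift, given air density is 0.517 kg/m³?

L = ½ρv²S·CL ⇒ v = √(2L/(ρ·S·CL))
v = √(2 × 3.88×10^5 / (0.517 × 56.4 × 1.26)) = √21120 = 145 m/s

v = 145 m/s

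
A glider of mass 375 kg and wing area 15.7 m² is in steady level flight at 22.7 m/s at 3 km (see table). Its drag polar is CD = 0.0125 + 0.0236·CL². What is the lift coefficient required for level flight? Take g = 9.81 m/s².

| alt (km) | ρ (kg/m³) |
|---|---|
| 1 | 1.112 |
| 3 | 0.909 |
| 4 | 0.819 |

At 3 km, from the table: ρ = 0.909 kg/m³.
Weight W = mg = 375 × 9.81 = 3678.8 N; in level flight L = W.
q = ½ρv² = ½ × 0.909 × 22.7² = 234.2 Pa.
CL = 2W/(ρv²S) = 2×3678.8/(0.909×22.7²×15.7) = 1.

CL = 1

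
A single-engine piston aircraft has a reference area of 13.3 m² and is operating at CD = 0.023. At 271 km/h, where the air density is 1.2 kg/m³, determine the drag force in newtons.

D = 1040 N

Convert speed: v = 271 km/h ÷ 3.6 = 75.28 m/s.
Dynamic pressure q = ½ρv² = ½ × 1.2 × 75.28² = 3400 Pa.
D = q·S·CD = 3400 × 13.3 × 0.023 = 1040 N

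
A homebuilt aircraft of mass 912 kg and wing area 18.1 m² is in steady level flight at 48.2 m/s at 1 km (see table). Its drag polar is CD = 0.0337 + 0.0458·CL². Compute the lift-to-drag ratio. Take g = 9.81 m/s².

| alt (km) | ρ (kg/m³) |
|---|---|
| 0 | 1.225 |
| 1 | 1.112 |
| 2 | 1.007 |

L/D = 9.47

At 1 km, from the table: ρ = 1.112 kg/m³.
Weight W = mg = 912 × 9.81 = 8946.7 N; in level flight L = W.
q = ½ρv² = ½ × 1.112 × 48.2² = 1292 Pa.
CL = W/(q·S) = 8946.7 / (1292 × 18.1) = 0.3827.
CD = 0.0337 + 0.0458 × 0.3827² = 0.04041.
L/D = CL/CD = 0.3827 / 0.04041 = 9.47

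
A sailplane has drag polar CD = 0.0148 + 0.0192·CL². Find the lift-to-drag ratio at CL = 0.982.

CD = 0.0148 + 0.0192 × 0.982² = 0.03332
L/D = CL/CD = 0.982 / 0.03332 = 29.5

L/D = 29.5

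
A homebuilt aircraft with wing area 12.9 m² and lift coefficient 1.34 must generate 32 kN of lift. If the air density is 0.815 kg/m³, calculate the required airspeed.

L = ½ρv²S·CL ⇒ v = √(2L/(ρ·S·CL))
v = √(2 × 32000 / (0.815 × 12.9 × 1.34)) = √4543 = 67.4 m/s

v = 67.4 m/s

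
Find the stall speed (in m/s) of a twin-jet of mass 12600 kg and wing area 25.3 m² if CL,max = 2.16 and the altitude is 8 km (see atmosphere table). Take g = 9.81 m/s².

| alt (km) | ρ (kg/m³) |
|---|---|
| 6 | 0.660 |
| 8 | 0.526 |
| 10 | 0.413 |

At 8 km, from the table: ρ = 0.526 kg/m³.
Stall occurs when L = W at CL,max. W = mg = 12600 × 9.81 = 1.236×10^5 N.
V_stall = √(2W/(ρ·S·CL,max)) = √(2 × 1.236×10^5 / (0.526 × 25.3 × 2.16))
V_stall = √8600 = 92.7 m/s

V_stall = 92.7 m/s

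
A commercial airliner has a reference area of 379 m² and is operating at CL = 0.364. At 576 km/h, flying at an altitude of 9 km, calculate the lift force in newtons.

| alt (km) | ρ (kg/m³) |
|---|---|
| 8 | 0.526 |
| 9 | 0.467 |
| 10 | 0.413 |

At 9 km, from the table: ρ = 0.467 kg/m³.
Convert speed: v = 576 km/h ÷ 3.6 = 160 m/s.
L = ½ρv²S·CL = ½ × 0.467 × 160² × 379 × 0.364 = 8.25×10^5 N ≈ 825 kN

L = 8.25×10^5 N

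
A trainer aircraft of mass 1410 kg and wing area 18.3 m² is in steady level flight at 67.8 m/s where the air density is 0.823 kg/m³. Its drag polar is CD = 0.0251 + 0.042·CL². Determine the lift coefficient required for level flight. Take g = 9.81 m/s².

In steady level flight, lift balances weight: W = mg = 1410 × 9.81 = 13832 N.
Dynamic pressure q = 0.5 × 0.823 × 67.8² = 1892 Pa.
Required CL = L/(qS) = 13832/(1892·18.3) = 0.3996.

CL = 0.4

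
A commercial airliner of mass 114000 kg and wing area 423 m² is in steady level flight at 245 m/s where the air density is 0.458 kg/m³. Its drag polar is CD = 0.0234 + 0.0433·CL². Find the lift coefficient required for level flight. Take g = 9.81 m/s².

In steady level flight, lift balances weight: W = mg = 114000 × 9.81 = 1.1183×10^6 N.
q = ½ρv² = ½ × 0.458 × 245² = 13750 Pa.
CL = W/(q·S) = 1.1183×10^6 / (13750 × 423) = 0.1923.

CL = 0.192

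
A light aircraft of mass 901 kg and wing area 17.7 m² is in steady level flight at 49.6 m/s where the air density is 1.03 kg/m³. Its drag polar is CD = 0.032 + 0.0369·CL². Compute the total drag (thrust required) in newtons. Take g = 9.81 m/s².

In steady level flight, lift balances weight: W = mg = 901 × 9.81 = 8838.8 N.
q = ½ρv² = ½ × 1.03 × 49.6² = 1267 Pa.
CL = W/(q·S) = 8838.8 / (1267 × 17.7) = 0.3941.
CD = 0.032 + 0.0369 × 0.3941² = 0.03773.
D = q·S·CD = 1267 × 17.7 × 0.03773 = 846.2 N

D = 846 N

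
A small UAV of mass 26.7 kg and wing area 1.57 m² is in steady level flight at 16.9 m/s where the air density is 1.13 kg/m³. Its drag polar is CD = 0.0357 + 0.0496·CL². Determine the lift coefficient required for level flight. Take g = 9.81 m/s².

CL = 1.03

In steady level flight, lift balances weight: W = mg = 26.7 × 9.81 = 261.93 N.
Dynamic pressure q = 0.5 × 1.13 × 16.9² = 161.4 Pa.
CL = 2W/(ρv²S) = 2×261.93/(1.13×16.9²×1.57) = 1.034.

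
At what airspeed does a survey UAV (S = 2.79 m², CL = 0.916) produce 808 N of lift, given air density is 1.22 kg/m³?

v = 22.8 m/s

L = ½ρv²S·CL ⇒ v = √(2L/(ρ·S·CL))
v = √(2 × 808 / (1.22 × 2.79 × 0.916)) = √518.3 = 22.8 m/s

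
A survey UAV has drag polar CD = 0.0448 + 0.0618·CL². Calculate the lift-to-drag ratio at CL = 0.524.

L/D = 8.48

CD = 0.0448 + 0.0618 × 0.524² = 0.06177
L/D = CL/CD = 0.524 / 0.06177 = 8.48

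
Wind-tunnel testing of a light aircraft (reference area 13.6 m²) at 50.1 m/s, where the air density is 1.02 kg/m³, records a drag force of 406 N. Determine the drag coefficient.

From D = ½ρv²S·CD, rearranging gives CD = 2D/(ρv²S).
CD = 2 × 406 / (1.02 × 50.1² × 13.6) = 0.0233

CD = 0.0233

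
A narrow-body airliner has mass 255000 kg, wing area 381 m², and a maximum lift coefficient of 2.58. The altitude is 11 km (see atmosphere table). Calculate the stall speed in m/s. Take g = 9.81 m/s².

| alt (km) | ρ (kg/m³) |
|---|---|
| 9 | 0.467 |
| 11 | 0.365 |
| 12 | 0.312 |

At 11 km, from the table: ρ = 0.365 kg/m³.
Stall occurs when L = W at CL,max. W = mg = 255000 × 9.81 = 2.502×10^6 N.
V_stall = √(2W/(ρ·S·CL,max)) = √(2 × 2.502×10^6 / (0.365 × 381 × 2.58))
V_stall = √13940 = 118 m/s

V_stall = 118 m/s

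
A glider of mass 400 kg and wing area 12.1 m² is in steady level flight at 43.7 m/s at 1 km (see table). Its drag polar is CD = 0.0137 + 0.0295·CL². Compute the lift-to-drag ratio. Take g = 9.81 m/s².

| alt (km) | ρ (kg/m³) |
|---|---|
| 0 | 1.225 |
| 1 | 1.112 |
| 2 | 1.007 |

At 1 km, from the table: ρ = 1.112 kg/m³.
In steady level flight, lift balances weight: W = mg = 400 × 9.81 = 3924 N.
Dynamic pressure q = 0.5 × 1.112 × 43.7² = 1062 Pa.
CL = 2W/(ρv²S) = 2×3924/(1.112×43.7²×12.1) = 0.3054.
CD = 0.0137 + 0.0295 × 0.3054² = 0.01645.
L/D = CL/CD = 0.3054 / 0.01645 = 18.6

L/D = 18.6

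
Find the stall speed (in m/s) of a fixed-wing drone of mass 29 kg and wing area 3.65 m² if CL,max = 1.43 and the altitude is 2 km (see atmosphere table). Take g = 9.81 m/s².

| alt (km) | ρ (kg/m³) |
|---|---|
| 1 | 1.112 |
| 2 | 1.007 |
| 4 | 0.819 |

At 2 km, from the table: ρ = 1.007 kg/m³.
Stall occurs when L = W at CL,max. W = mg = 29 × 9.81 = 284.5 N.
V_stall = √(2W/(ρ·S·CL,max)) = √(2 × 284.5 / (1.007 × 3.65 × 1.43))
V_stall = √108.3 = 10.4 m/s

V_stall = 10.4 m/s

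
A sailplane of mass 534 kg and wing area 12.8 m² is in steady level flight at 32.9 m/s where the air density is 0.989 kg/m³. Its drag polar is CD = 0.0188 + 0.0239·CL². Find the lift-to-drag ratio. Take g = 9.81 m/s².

Weight W = mg = 534 × 9.81 = 5238.5 N; in level flight L = W.
q = ½ρv² = ½ × 0.989 × 32.9² = 535.3 Pa.
CL = 2W/(ρv²S) = 2×5238.5/(0.989×32.9²×12.8) = 0.7646.
CD = 0.0188 + 0.0239 × 0.7646² = 0.03277.
L/D = CL/CD = 0.7646 / 0.03277 = 23.3

L/D = 23.3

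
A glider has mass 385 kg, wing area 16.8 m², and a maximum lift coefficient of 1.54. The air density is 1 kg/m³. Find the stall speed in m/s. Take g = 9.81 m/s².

At stall, lift equals weight: L = W = m·g = 385 × 9.81 = 3777 N.
From L = ½ρV²S·CL,max = W: V_stall = √(2W/(ρSCL,max)) = √(2·3777/(1·16.8·1.54))
V_stall = √292 = 17.1 m/s

V_stall = 17.1 m/s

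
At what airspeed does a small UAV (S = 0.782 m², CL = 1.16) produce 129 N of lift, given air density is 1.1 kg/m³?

v = 16.1 m/s

L = ½ρv²S·CL ⇒ v = √(2L/(ρ·S·CL))
v = √(2 × 129 / (1.1 × 0.782 × 1.16)) = √258.6 = 16.1 m/s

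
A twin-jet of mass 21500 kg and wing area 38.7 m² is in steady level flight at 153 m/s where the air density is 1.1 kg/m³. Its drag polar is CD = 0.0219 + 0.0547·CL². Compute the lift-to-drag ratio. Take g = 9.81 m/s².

Weight W = mg = 21500 × 9.81 = 2.1092×10^5 N; in level flight L = W.
q = ½ρv² = ½ × 1.1 × 153² = 12870 Pa.
CL = W/(q·S) = 2.1092×10^5 / (12870 × 38.7) = 0.4233.
CD = 0.0219 + 0.0547 × 0.4233² = 0.0317.
L/D = CL/CD = 0.4233 / 0.0317 = 13.4

L/D = 13.4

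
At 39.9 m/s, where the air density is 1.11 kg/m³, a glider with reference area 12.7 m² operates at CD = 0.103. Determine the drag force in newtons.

D = ½ρv²S·CD = ½ × 1.11 × 39.9² × 12.7 × 0.103 = 1160 N

D = 1160 N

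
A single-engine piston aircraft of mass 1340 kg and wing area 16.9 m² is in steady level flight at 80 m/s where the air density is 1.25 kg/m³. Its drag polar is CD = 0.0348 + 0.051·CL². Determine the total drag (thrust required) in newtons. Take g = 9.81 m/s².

D = 2480 N

In steady level flight, lift balances weight: W = mg = 1340 × 9.81 = 13145 N.
Dynamic pressure q = 0.5 × 1.25 × 80² = 4000 Pa.
Required CL = L/(qS) = 13145/(4000·16.9) = 0.1945.
CD = 0.0348 + 0.051 × 0.1945² = 0.03673.
D = q·S·CD = 4000 × 16.9 × 0.03673 = 2483 N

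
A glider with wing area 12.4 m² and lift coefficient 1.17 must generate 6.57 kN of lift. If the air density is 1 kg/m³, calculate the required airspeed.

L = ½ρv²S·CL ⇒ v = √(2L/(ρ·S·CL))
v = √(2 × 6570 / (1 × 12.4 × 1.17)) = √905.7 = 30.1 m/s

v = 30.1 m/s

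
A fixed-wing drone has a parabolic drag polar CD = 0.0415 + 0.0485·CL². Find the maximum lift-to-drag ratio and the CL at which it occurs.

For CD = CD0 + K·CL², (L/D)max occurs at CL* = √(CD0/K) and equals 1/(2√(K·CD0)).
(L/D)max = 1/(2√(0.0485 × 0.0415)) = 1/(2 × 0.04486) = 11.1
CL* = √(0.0415/0.0485) = 0.925

(L/D)max = 11.1, at CL = 0.925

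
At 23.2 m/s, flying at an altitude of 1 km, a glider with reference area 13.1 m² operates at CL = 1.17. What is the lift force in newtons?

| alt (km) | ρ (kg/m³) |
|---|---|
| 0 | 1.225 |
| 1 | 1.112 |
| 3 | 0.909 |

L = 4590 N

At 1 km, from the table: ρ = 1.112 kg/m³.
Dynamic pressure q = ½ρv² = ½ × 1.112 × 23.2² = 299.3 Pa.
L = q·S·CL = 299.3 × 13.1 × 1.17 = 4590 N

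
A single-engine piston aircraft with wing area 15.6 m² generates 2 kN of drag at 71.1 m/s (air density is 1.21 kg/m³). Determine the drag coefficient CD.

From D = ½ρv²S·CD, rearranging gives CD = 2D/(ρv²S).
CD = 2 × 2000 / (1.21 × 71.1² × 15.6) = 0.0419

CD = 0.0419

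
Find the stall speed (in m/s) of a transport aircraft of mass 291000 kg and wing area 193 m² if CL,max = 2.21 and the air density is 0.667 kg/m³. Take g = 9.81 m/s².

At stall, lift equals weight: L = W = m·g = 291000 × 9.81 = 2.855×10^6 N.
V_stall = √(2W/(ρ·S·CL,max)) = √(2 × 2.855×10^6 / (0.667 × 193 × 2.21))
V_stall = √20070 = 142 m/s

V_stall = 142 m/s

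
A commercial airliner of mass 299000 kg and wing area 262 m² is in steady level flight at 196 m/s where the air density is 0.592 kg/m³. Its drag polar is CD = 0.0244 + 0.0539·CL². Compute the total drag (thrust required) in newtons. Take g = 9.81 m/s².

D = 2.28×10^5 N

Level flight ⇒ L = W = m·g = 299000 × 9.81 = 2.9332×10^6 N.
Dynamic pressure q = 0.5 × 0.592 × 196² = 11370 Pa.
CL = W/(q·S) = 2.9332×10^6 / (11370 × 262) = 0.9845.
CD = 0.0244 + 0.0539 × 0.9845² = 0.07665.
D = q·S·CD = 11370 × 262 × 0.07665 = 2.283×10^5 N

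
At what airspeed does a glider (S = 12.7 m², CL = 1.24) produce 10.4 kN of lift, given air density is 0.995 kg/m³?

L = ½ρv²S·CL ⇒ v = √(2L/(ρ·S·CL))
v = √(2 × 10400 / (0.995 × 12.7 × 1.24)) = √1327 = 36.4 m/s

v = 36.4 m/s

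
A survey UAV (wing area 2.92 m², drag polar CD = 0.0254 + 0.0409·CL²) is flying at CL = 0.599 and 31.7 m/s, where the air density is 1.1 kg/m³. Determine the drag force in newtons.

CD = 0.0254 + 0.0409 × 0.599² = 0.04007
D = ½ρv²S·CD = ½ × 1.1 × 31.7² × 2.92 × 0.04007 = 64.7 N

D = 64.7 N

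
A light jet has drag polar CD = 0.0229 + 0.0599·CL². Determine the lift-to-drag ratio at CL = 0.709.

CD = 0.0229 + 0.0599 × 0.709² = 0.05301
L/D = CL/CD = 0.709 / 0.05301 = 13.4

L/D = 13.4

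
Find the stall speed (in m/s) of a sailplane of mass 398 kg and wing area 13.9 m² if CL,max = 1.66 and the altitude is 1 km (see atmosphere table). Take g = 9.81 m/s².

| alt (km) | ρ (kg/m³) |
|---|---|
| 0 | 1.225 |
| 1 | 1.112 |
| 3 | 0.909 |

At 1 km, from the table: ρ = 1.112 kg/m³.
Weight W = mg = 398 × 9.81 = 3904 N.
From L = ½ρV²S·CL,max = W: V_stall = √(2W/(ρSCL,max)) = √(2·3904/(1.112·13.9·1.66))
V_stall = √304.3 = 17.4 m/s

V_stall = 17.4 m/s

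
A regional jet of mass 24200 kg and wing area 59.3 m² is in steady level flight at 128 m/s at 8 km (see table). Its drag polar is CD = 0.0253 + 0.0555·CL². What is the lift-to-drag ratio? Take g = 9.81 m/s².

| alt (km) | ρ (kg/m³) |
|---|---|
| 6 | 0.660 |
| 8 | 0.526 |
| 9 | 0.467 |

L/D = 12.7

At 8 km, from the table: ρ = 0.526 kg/m³.
Weight W = mg = 24200 × 9.81 = 2.374×10^5 N; in level flight L = W.
Dynamic pressure q = 0.5 × 0.526 × 128² = 4309 Pa.
Required CL = L/(qS) = 2.374×10^5/(4309·59.3) = 0.9291.
CD = 0.0253 + 0.0555 × 0.9291² = 0.07321.
L/D = CL/CD = 0.9291 / 0.07321 = 12.7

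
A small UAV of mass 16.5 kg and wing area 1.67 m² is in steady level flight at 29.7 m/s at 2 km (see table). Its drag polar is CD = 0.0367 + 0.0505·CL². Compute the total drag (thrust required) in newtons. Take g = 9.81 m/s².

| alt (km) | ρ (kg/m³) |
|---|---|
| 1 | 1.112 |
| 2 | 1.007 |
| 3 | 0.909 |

D = 29 N

At 2 km, from the table: ρ = 1.007 kg/m³.
Level flight ⇒ L = W = m·g = 16.5 × 9.81 = 161.87 N.
q = ½ρv² = ½ × 1.007 × 29.7² = 444.1 Pa.
CL = W/(q·S) = 161.87 / (444.1 × 1.67) = 0.2182.
CD = 0.0367 + 0.0505 × 0.2182² = 0.03911.
D = q·S·CD = 444.1 × 1.67 × 0.03911 = 29 N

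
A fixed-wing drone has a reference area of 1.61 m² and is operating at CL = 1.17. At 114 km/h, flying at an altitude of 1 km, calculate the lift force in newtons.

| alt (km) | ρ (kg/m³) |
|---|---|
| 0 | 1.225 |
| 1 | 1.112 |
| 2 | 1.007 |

L = 1050 N

At 1 km, from the table: ρ = 1.112 kg/m³.
Convert speed: v = 114 km/h ÷ 3.6 = 31.67 m/s.
L = ½ρv²S·CL = ½ × 1.112 × 31.67² × 1.61 × 1.17 = 1050 N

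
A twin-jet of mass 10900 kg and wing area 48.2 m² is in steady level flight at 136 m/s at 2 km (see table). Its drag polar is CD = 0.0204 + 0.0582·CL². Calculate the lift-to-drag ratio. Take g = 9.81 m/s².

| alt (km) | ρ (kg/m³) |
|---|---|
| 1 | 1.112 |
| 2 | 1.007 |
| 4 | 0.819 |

At 2 km, from the table: ρ = 1.007 kg/m³.
Weight W = mg = 10900 × 9.81 = 1.0693×10^5 N; in level flight L = W.
Dynamic pressure q = 0.5 × 1.007 × 136² = 9313 Pa.
CL = 2W/(ρv²S) = 2×1.0693×10^5/(1.007×136²×48.2) = 0.2382.
CD = 0.0204 + 0.0582 × 0.2382² = 0.0237.
L/D = CL/CD = 0.2382 / 0.0237 = 10.1

L/D = 10.1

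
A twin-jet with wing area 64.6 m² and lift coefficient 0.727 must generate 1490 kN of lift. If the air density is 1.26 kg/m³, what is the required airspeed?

L = ½ρv²S·CL ⇒ v = √(2L/(ρ·S·CL))
v = √(2 × 1.49×10^6 / (1.26 × 64.6 × 0.727)) = √50360 = 224 m/s

v = 224 m/s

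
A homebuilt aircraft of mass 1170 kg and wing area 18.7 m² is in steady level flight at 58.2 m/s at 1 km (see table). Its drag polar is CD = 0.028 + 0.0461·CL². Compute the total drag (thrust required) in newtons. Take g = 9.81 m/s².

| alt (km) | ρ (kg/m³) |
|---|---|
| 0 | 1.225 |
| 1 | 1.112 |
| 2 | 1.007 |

D = 1160 N

At 1 km, from the table: ρ = 1.112 kg/m³.
Level flight ⇒ L = W = m·g = 1170 × 9.81 = 11478 N.
q = ½ρv² = ½ × 1.112 × 58.2² = 1883 Pa.
CL = 2W/(ρv²S) = 2×11478/(1.112×58.2²×18.7) = 0.3259.
CD = 0.028 + 0.0461 × 0.3259² = 0.0329.
D = q·S·CD = 1883 × 18.7 × 0.0329 = 1159 N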